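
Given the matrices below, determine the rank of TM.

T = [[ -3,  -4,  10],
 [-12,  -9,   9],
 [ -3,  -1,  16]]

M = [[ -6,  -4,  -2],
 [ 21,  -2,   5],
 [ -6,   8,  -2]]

First compute TM:
[[-126, 100, -34],
 [-171, 138, -39],
 [-99, 142, -31]]
Now row reduce the product.
R2 ← R2 − (19/14)·R1: [0, 16/7, 50/7]
R3 ← R3 − (11/14)·R1: [0, 444/7, -30/7]
R3 ← R3 − (111/4)·R2: [0, 0, -405/2]
3 nonzero rows, so rank(TM) = 3.

3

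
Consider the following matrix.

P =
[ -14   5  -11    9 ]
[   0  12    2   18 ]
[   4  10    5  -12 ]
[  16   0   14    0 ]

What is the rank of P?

Row reduce to echelon form.
R3 ← R3 + (2/7)·R1: [0, 80/7, 13/7, -66/7]
R4 ← R4 + (8/7)·R1: [0, 40/7, 10/7, 72/7]
R3 ← R3 − (20/21)·R2: [0, 0, -1/21, -186/7]
R4 ← R4 − (10/21)·R2: [0, 0, 10/21, 12/7]
R4 ← R4 + (10)·R3: [0, 0, 0, -264]
Echelon form has 4 nonzero rows, so rank(P) = 4.

4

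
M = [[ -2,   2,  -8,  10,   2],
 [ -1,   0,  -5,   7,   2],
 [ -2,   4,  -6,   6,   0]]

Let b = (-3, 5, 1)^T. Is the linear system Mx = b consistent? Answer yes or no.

Row reduce the augmented matrix [M | b].
R2 ← R2 − (1/2)·R1: [0, -1, -1, 2, 1, 13/2]
R3 ← R3 − R1: [0, 2, 2, -4, -2, 4]
R3 ← R3 + (2)·R2: [0, 0, 0, 0, 0, 17]
The echelon form has 3 nonzero rows; the last pivot sits in the augmented column, so rank(M) = 2 but rank([M|b]) = 3.
Since the ranks differ, the system is inconsistent.

no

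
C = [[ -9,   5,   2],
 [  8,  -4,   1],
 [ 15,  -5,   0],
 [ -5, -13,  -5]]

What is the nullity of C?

0

Row reduce to echelon form.
R2 ← R2 + (8/9)·R1: [0, 4/9, 25/9]
R3 ← R3 + (5/3)·R1: [0, 10/3, 10/3]
R4 ← R4 − (5/9)·R1: [0, -142/9, -55/9]
R3 ← R3 − (15/2)·R2: [0, 0, -35/2]
R4 ← R4 + (71/2)·R2: [0, 0, 185/2]
R4 ← R4 + (37/7)·R3: [0, 0, 0]
3 nonzero rows, so rank(C) = 3.
C has 3 columns; by rank–nullity, nullity = 3 − 3 = 0.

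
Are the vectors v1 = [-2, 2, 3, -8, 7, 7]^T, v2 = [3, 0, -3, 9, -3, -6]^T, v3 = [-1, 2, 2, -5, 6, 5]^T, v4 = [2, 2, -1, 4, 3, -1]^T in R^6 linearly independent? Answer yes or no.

Form the matrix with these vectors as rows and row reduce.
R2 ← R2 + (3/2)·R1: [0, 3, 3/2, -3, 15/2, 9/2]
R3 ← R3 − (1/2)·R1: [0, 1, 1/2, -1, 5/2, 3/2]
R4 ← R4 + R1: [0, 4, 2, -4, 10, 6]
R3 ← R3 − (1/3)·R2: [0, 0, 0, 0, 0, 0]
R4 ← R4 − (4/3)·R2: [0, 0, 0, 0, 0, 0]
2 nonzero rows, so the 4 vectors span a space of dimension 2.
Since 2 < 4, the vectors are linearly dependent.

no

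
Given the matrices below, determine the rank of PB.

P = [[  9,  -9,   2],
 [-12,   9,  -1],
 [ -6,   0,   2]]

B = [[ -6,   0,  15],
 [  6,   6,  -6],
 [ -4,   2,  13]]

First compute PB:
[[-116, -50, 215],
 [130,  52, -247],
 [ 28,   4, -64]]
Now row reduce the product.
R2 ← R2 + (65/58)·R1: [0, -117/29, -351/58]
R3 ← R3 + (7/29)·R1: [0, -234/29, -351/29]
R3 ← R3 − (2)·R2: [0, 0, 0]
2 nonzero rows, so rank(PB) = 2.

2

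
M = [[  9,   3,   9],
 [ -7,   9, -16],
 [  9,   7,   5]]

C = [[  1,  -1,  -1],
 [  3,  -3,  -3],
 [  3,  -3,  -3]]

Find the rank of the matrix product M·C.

1

First compute MC:
[[ 45, -45, -45],
 [-28,  28,  28],
 [ 45, -45, -45]]
Now row reduce the product.
R2 ← R2 + (28/45)·R1: [0, 0, 0]
R3 ← R3 − R1: [0, 0, 0]
1 nonzero row, so rank(MC) = 1.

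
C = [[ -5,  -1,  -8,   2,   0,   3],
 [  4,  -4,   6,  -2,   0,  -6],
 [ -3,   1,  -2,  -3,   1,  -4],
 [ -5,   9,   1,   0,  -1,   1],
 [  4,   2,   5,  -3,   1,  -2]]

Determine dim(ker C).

1

Row reduce to echelon form.
R2 ← R2 + (4/5)·R1: [0, -24/5, -2/5, -2/5, 0, -18/5]
R3 ← R3 − (3/5)·R1: [0, 8/5, 14/5, -21/5, 1, -29/5]
R4 ← R4 − R1: [0, 10, 9, -2, -1, -2]
R5 ← R5 + (4/5)·R1: [0, 6/5, -7/5, -7/5, 1, 2/5]
R3 ← R3 + (1/3)·R2: [0, 0, 8/3, -13/3, 1, -7]
R4 ← R4 + (25/12)·R2: [0, 0, 49/6, -17/6, -1, -19/2]
R5 ← R5 + (1/4)·R2: [0, 0, -3/2, -3/2, 1, -1/2]
R4 ← R4 − (49/16)·R3: [0, 0, 0, 167/16, -65/16, 191/16]
R5 ← R5 + (9/16)·R3: [0, 0, 0, -63/16, 25/16, -71/16]
R5 ← R5 + (63/167)·R4: [0, 0, 0, 0, 5/167, 11/167]
5 nonzero rows, so rank(C) = 5.
C has 6 columns; by rank–nullity, nullity = 6 − 5 = 1.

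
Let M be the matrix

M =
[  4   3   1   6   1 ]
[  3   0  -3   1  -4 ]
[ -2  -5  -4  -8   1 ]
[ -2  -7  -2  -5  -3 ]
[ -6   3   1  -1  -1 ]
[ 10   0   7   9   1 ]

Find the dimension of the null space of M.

0

Row reduce to echelon form.
R2 ← R2 − (3/4)·R1: [0, -9/4, -15/4, -7/2, -19/4]
R3 ← R3 + (1/2)·R1: [0, -7/2, -7/2, -5, 3/2]
R4 ← R4 + (1/2)·R1: [0, -11/2, -3/2, -2, -5/2]
R5 ← R5 + (3/2)·R1: [0, 15/2, 5/2, 8, 1/2]
R6 ← R6 − (5/2)·R1: [0, -15/2, 9/2, -6, -3/2]
R3 ← R3 − (14/9)·R2: [0, 0, 7/3, 4/9, 80/9]
R4 ← R4 − (22/9)·R2: [0, 0, 23/3, 59/9, 82/9]
R5 ← R5 + (10/3)·R2: [0, 0, -10, -11/3, -46/3]
R6 ← R6 − (10/3)·R2: [0, 0, 17, 17/3, 43/3]
R4 ← R4 − (23/7)·R3: [0, 0, 0, 107/21, -422/21]
R5 ← R5 + (30/7)·R3: [0, 0, 0, -37/21, 478/21]
R6 ← R6 − (51/7)·R3: [0, 0, 0, 17/7, -353/7]
R5 ← R5 + (37/107)·R4: [0, 0, 0, 0, 1692/107]
R6 ← R6 − (51/107)·R4: [0, 0, 0, 0, -4371/107]
R6 ← R6 + (31/12)·R5: [0, 0, 0, 0, 0]
5 nonzero rows, so rank(M) = 5.
M has 5 columns; by rank–nullity, nullity = 5 − 5 = 0.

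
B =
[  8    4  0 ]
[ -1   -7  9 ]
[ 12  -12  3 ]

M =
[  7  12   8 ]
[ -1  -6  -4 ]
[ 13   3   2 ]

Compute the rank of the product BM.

2

First compute BM:
[[ 52,  72,  48],
 [117,  57,  38],
 [135, 225, 150]]
Now row reduce the product.
R2 ← R2 − (9/4)·R1: [0, -105, -70]
R3 ← R3 − (135/52)·R1: [0, 495/13, 330/13]
R3 ← R3 + (33/91)·R2: [0, 0, 0]
2 nonzero rows, so rank(BM) = 2.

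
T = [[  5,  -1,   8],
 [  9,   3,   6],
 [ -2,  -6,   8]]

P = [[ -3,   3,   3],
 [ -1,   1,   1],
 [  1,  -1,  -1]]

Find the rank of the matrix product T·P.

First compute TP:
[[ -6,   6,   6],
 [-24,  24,  24],
 [ 20, -20, -20]]
Now row reduce the product.
R2 ← R2 − (4)·R1: [0, 0, 0]
R3 ← R3 + (10/3)·R1: [0, 0, 0]
1 nonzero row, so rank(TP) = 1.

1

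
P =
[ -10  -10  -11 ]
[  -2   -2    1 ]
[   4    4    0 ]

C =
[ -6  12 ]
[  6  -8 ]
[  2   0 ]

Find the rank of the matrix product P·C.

2

First compute PC:
[[-22, -40],
 [  2,  -8],
 [  0,  16]]
Now row reduce the product.
R2 ← R2 + (1/11)·R1: [0, -128/11]
R3 ← R3 + (11/8)·R2: [0, 0]
2 nonzero rows, so rank(PC) = 2.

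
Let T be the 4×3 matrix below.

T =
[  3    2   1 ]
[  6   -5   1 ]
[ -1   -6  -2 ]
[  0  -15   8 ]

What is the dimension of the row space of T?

Row reduce to echelon form.
R2 ← R2 − (2)·R1: [0, -9, -1]
R3 ← R3 + (1/3)·R1: [0, -16/3, -5/3]
R3 ← R3 − (16/27)·R2: [0, 0, -29/27]
R4 ← R4 − (5/3)·R2: [0, 0, 29/3]
R4 ← R4 + (9)·R3: [0, 0, 0]
Echelon form has 3 nonzero rows, so rank(T) = 3.
The row space has dimension equal to the rank: 3.

3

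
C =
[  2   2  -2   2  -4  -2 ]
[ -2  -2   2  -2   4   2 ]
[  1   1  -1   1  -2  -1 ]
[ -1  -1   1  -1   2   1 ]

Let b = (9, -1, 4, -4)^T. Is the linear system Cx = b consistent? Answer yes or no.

no

Row reduce the augmented matrix [C | b].
R2 ← R2 + R1: [0, 0, 0, 0, 0, 0, 8]
R3 ← R3 − (1/2)·R1: [0, 0, 0, 0, 0, 0, -1/2]
R4 ← R4 + (1/2)·R1: [0, 0, 0, 0, 0, 0, 1/2]
R3 ← R3 + (1/16)·R2: [0, 0, 0, 0, 0, 0, 0]
R4 ← R4 − (1/16)·R2: [0, 0, 0, 0, 0, 0, 0]
The echelon form has 2 nonzero rows; the last pivot sits in the augmented column, so rank(C) = 1 but rank([C|b]) = 2.
Since the ranks differ, the system is inconsistent.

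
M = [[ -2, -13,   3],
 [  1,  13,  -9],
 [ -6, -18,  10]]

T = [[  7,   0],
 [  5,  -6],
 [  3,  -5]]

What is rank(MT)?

2

First compute MT:
[[-70,  63],
 [ 45, -33],
 [-102,  58]]
Now row reduce the product.
R2 ← R2 + (9/14)·R1: [0, 15/2]
R3 ← R3 − (51/35)·R1: [0, -169/5]
R3 ← R3 + (338/75)·R2: [0, 0]
2 nonzero rows, so rank(MT) = 2.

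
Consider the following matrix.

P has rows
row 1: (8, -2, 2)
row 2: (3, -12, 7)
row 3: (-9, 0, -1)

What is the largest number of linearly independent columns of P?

2

Row reduce to echelon form.
R2 ← R2 − (3/8)·R1: [0, -45/4, 25/4]
R3 ← R3 + (9/8)·R1: [0, -9/4, 5/4]
R3 ← R3 − (1/5)·R2: [0, 0, 0]
Echelon form has 2 nonzero rows, so rank(P) = 2.
The rank gives the maximum number of linearly independent columns: 2.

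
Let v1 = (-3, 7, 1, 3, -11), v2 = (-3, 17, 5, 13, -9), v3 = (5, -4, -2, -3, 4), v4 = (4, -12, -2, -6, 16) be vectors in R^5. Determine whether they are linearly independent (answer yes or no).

no

Form the matrix with these vectors as rows and row reduce.
R2 ← R2 − R1: [0, 10, 4, 10, 2]
R3 ← R3 + (5/3)·R1: [0, 23/3, -1/3, 2, -43/3]
R4 ← R4 + (4/3)·R1: [0, -8/3, -2/3, -2, 4/3]
R3 ← R3 − (23/30)·R2: [0, 0, -17/5, -17/3, -238/15]
R4 ← R4 + (4/15)·R2: [0, 0, 2/5, 2/3, 28/15]
R4 ← R4 + (2/17)·R3: [0, 0, 0, 0, 0]
3 nonzero rows, so the 4 vectors span a space of dimension 3.
Since 3 < 4, the vectors are linearly dependent.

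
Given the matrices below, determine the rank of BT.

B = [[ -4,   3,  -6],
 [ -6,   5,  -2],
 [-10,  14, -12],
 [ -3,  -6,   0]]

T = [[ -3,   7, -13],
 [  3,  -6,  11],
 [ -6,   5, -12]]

First compute BT:
[[ 57, -76, 157],
 [ 45, -82, 157],
 [144, -214, 428],
 [ -9,  15, -27]]
Now row reduce the product.
R2 ← R2 − (15/19)·R1: [0, -22, 628/19]
R3 ← R3 − (48/19)·R1: [0, -22, 596/19]
R4 ← R4 + (3/19)·R1: [0, 3, -42/19]
R3 ← R3 − R2: [0, 0, -32/19]
R4 ← R4 + (3/22)·R2: [0, 0, 480/209]
R4 ← R4 + (15/11)·R3: [0, 0, 0]
3 nonzero rows, so rank(BT) = 3.

3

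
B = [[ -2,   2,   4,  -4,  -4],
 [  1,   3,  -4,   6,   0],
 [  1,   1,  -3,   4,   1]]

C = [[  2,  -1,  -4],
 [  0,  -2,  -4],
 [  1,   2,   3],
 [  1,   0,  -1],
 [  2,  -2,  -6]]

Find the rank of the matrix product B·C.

First compute BC:
[[-12,  14,  40],
 [  4, -15, -34],
 [  5, -11, -27]]
Now row reduce the product.
R2 ← R2 + (1/3)·R1: [0, -31/3, -62/3]
R3 ← R3 + (5/12)·R1: [0, -31/6, -31/3]
R3 ← R3 − (1/2)·R2: [0, 0, 0]
2 nonzero rows, so rank(BC) = 2.

2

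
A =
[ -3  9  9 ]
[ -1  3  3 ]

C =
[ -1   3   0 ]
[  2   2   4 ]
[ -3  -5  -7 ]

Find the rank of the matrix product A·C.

First compute AC:
[[ -6, -36, -27],
 [ -2, -12,  -9]]
Now row reduce the product.
R2 ← R2 − (1/3)·R1: [0, 0, 0]
1 nonzero row, so rank(AC) = 1.

1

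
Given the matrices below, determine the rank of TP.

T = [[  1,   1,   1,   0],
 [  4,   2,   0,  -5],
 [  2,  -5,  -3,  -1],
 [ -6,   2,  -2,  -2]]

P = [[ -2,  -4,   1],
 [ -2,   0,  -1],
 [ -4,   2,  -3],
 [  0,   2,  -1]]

First compute TP:
[[ -8,  -2,  -3],
 [-12, -26,   7],
 [ 18, -16,  17],
 [ 16,  16,   0]]
Now row reduce the product.
R2 ← R2 − (3/2)·R1: [0, -23, 23/2]
R3 ← R3 + (9/4)·R1: [0, -41/2, 41/4]
R4 ← R4 + (2)·R1: [0, 12, -6]
R3 ← R3 − (41/46)·R2: [0, 0, 0]
R4 ← R4 + (12/23)·R2: [0, 0, 0]
2 nonzero rows, so rank(TP) = 2.

2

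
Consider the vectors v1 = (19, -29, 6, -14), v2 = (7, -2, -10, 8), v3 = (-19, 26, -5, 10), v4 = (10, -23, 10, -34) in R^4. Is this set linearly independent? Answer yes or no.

Form the matrix with these vectors as rows and row reduce.
R2 ← R2 − (7/19)·R1: [0, 165/19, -232/19, 250/19]
R3 ← R3 + R1: [0, -3, 1, -4]
R4 ← R4 − (10/19)·R1: [0, -147/19, 130/19, -506/19]
R3 ← R3 + (19/55)·R2: [0, 0, -177/55, 6/11]
R4 ← R4 + (49/55)·R2: [0, 0, -222/55, -164/11]
R4 ← R4 − (74/59)·R3: [0, 0, 0, -920/59]
4 nonzero rows, so the 4 vectors span a space of dimension 4.
Since 4 = 4, the vectors are linearly independent.

yes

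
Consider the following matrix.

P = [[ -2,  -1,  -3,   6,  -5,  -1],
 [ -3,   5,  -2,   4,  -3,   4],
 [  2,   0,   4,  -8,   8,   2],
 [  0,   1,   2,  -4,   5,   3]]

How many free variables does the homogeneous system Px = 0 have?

Row reduce to echelon form.
R2 ← R2 − (3/2)·R1: [0, 13/2, 5/2, -5, 9/2, 11/2]
R3 ← R3 + R1: [0, -1, 1, -2, 3, 1]
R3 ← R3 + (2/13)·R2: [0, 0, 18/13, -36/13, 48/13, 24/13]
R4 ← R4 − (2/13)·R2: [0, 0, 21/13, -42/13, 56/13, 28/13]
R4 ← R4 − (7/6)·R3: [0, 0, 0, 0, 0, 0]
3 nonzero rows, so rank(P) = 3.
P has 6 columns; by rank–nullity, nullity = 6 − 3 = 3.

3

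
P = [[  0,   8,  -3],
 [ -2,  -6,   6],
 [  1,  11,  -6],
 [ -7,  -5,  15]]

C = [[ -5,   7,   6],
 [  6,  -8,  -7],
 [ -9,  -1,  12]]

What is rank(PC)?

2

First compute PC:
[[ 75, -61, -92],
 [-80,  28, 102],
 [115, -75, -143],
 [-130, -24, 173]]
Now row reduce the product.
R2 ← R2 + (16/15)·R1: [0, -556/15, 58/15]
R3 ← R3 − (23/15)·R1: [0, 278/15, -29/15]
R4 ← R4 + (26/15)·R1: [0, -1946/15, 203/15]
R3 ← R3 + (1/2)·R2: [0, 0, 0]
R4 ← R4 − (7/2)·R2: [0, 0, 0]
2 nonzero rows, so rank(PC) = 2.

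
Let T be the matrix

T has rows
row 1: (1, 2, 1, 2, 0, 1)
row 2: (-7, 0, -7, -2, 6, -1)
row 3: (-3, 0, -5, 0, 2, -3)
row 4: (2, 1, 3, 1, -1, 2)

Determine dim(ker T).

3

Row reduce to echelon form.
R2 ← R2 + (7)·R1: [0, 14, 0, 12, 6, 6]
R3 ← R3 + (3)·R1: [0, 6, -2, 6, 2, 0]
R4 ← R4 − (2)·R1: [0, -3, 1, -3, -1, 0]
R3 ← R3 − (3/7)·R2: [0, 0, -2, 6/7, -4/7, -18/7]
R4 ← R4 + (3/14)·R2: [0, 0, 1, -3/7, 2/7, 9/7]
R4 ← R4 + (1/2)·R3: [0, 0, 0, 0, 0, 0]
3 nonzero rows, so rank(T) = 3.
T has 6 columns; by rank–nullity, nullity = 6 − 3 = 3.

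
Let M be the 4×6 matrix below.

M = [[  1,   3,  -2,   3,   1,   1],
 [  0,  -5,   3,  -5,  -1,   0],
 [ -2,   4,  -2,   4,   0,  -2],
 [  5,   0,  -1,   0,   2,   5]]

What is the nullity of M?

4

Row reduce to echelon form.
R3 ← R3 + (2)·R1: [0, 10, -6, 10, 2, 0]
R4 ← R4 − (5)·R1: [0, -15, 9, -15, -3, 0]
R3 ← R3 + (2)·R2: [0, 0, 0, 0, 0, 0]
R4 ← R4 − (3)·R2: [0, 0, 0, 0, 0, 0]
2 nonzero rows, so rank(M) = 2.
M has 6 columns; by rank–nullity, nullity = 6 − 2 = 4.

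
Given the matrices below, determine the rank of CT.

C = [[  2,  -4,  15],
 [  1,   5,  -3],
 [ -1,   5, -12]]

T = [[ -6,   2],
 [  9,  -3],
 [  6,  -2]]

First compute CT:
[[ 42, -14],
 [ 21,  -7],
 [-21,   7]]
Now row reduce the product.
R2 ← R2 − (1/2)·R1: [0, 0]
R3 ← R3 + (1/2)·R1: [0, 0]
1 nonzero row, so rank(CT) = 1.

1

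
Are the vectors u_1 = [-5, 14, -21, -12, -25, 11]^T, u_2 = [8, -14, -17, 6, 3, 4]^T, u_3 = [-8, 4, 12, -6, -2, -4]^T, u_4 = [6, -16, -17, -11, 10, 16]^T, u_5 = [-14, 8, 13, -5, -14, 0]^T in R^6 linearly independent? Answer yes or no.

yes

Form the matrix with these vectors as rows and row reduce.
R2 ← R2 + (8/5)·R1: [0, 42/5, -253/5, -66/5, -37, 108/5]
R3 ← R3 − (8/5)·R1: [0, -92/5, 228/5, 66/5, 38, -108/5]
R4 ← R4 + (6/5)·R1: [0, 4/5, -211/5, -127/5, -20, 146/5]
R5 ← R5 − (14/5)·R1: [0, -156/5, 359/5, 143/5, 56, -154/5]
R3 ← R3 + (46/21)·R2: [0, 0, -1370/21, -110/7, -904/21, 180/7]
R4 ← R4 − (2/21)·R2: [0, 0, -785/21, -169/7, -346/21, 190/7]
R5 ← R5 + (26/7)·R2: [0, 0, -813/7, -143/7, -570/7, 346/7]
R4 ← R4 − (157/274)·R3: [0, 0, 0, -2074/137, 1122/137, 1700/137]
R5 ← R5 − (2439/1370)·R3: [0, 0, 0, 1034/137, -3282/685, 500/137]
R5 ← R5 + (517/1037)·R4: [0, 0, 0, 0, -216/305, 600/61]
5 nonzero rows, so the 5 vectors span a space of dimension 5.
Since 5 = 5, the vectors are linearly independent.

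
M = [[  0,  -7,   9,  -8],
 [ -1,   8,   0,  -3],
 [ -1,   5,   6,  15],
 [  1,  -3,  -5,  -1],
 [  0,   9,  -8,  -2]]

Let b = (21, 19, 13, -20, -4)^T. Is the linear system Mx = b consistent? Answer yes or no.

Row reduce the augmented matrix [M | b].
Swap R1 ↔ R2
R3 ← R3 − R1: [0, -3, 6, 18, -6]
R4 ← R4 + R1: [0, 5, -5, -4, -1]
R3 ← R3 − (3/7)·R2: [0, 0, 15/7, 150/7, -15]
R4 ← R4 + (5/7)·R2: [0, 0, 10/7, -68/7, 14]
R5 ← R5 + (9/7)·R2: [0, 0, 25/7, -86/7, 23]
R4 ← R4 − (2/3)·R3: [0, 0, 0, -24, 24]
R5 ← R5 − (5/3)·R3: [0, 0, 0, -48, 48]
R5 ← R5 − (2)·R4: [0, 0, 0, 0, 0]
The echelon form has 4 nonzero rows, and every pivot lies in the first 4 columns, so rank(M) = rank([M|b]) = 4.
The system is consistent.

yes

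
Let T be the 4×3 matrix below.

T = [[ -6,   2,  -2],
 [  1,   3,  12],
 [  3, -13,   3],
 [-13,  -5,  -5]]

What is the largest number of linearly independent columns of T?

3

Row reduce to echelon form.
R2 ← R2 + (1/6)·R1: [0, 10/3, 35/3]
R3 ← R3 + (1/2)·R1: [0, -12, 2]
R4 ← R4 − (13/6)·R1: [0, -28/3, -2/3]
R3 ← R3 + (18/5)·R2: [0, 0, 44]
R4 ← R4 + (14/5)·R2: [0, 0, 32]
R4 ← R4 − (8/11)·R3: [0, 0, 0]
Echelon form has 3 nonzero rows, so rank(T) = 3.
The rank gives the maximum number of linearly independent columns: 3.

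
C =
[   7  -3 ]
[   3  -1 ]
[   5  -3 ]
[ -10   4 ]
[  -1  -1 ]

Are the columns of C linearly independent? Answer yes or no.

yes

Row reduce C to echelon form.
R2 ← R2 − (3/7)·R1: [0, 2/7]
R3 ← R3 − (5/7)·R1: [0, -6/7]
R4 ← R4 + (10/7)·R1: [0, -2/7]
R5 ← R5 + (1/7)·R1: [0, -10/7]
R3 ← R3 + (3)·R2: [0, 0]
R4 ← R4 + R2: [0, 0]
R5 ← R5 + (5)·R2: [0, 0]
2 pivots among 2 columns.
Every column is a pivot column, so the columns are linearly independent.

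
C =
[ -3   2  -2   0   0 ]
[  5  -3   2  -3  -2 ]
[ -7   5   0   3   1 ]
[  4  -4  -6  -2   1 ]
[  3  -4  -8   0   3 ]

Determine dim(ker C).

2

Row reduce to echelon form.
R2 ← R2 + (5/3)·R1: [0, 1/3, -4/3, -3, -2]
R3 ← R3 − (7/3)·R1: [0, 1/3, 14/3, 3, 1]
R4 ← R4 + (4/3)·R1: [0, -4/3, -26/3, -2, 1]
R5 ← R5 + R1: [0, -2, -10, 0, 3]
R3 ← R3 − R2: [0, 0, 6, 6, 3]
R4 ← R4 + (4)·R2: [0, 0, -14, -14, -7]
R5 ← R5 + (6)·R2: [0, 0, -18, -18, -9]
R4 ← R4 + (7/3)·R3: [0, 0, 0, 0, 0]
R5 ← R5 + (3)·R3: [0, 0, 0, 0, 0]
3 nonzero rows, so rank(C) = 3.
C has 5 columns; by rank–nullity, nullity = 5 − 3 = 2.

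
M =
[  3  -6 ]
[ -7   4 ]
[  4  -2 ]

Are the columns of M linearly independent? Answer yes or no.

yes

Row reduce M to echelon form.
R2 ← R2 + (7/3)·R1: [0, -10]
R3 ← R3 − (4/3)·R1: [0, 6]
R3 ← R3 + (3/5)·R2: [0, 0]
2 pivots among 2 columns.
Every column is a pivot column, so the columns are linearly independent.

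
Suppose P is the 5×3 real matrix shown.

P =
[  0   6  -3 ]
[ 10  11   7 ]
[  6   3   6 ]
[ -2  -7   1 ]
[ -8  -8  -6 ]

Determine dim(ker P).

1

Row reduce to echelon form.
Swap R1 ↔ R2
R3 ← R3 − (3/5)·R1: [0, -18/5, 9/5]
R4 ← R4 + (1/5)·R1: [0, -24/5, 12/5]
R5 ← R5 + (4/5)·R1: [0, 4/5, -2/5]
R3 ← R3 + (3/5)·R2: [0, 0, 0]
R4 ← R4 + (4/5)·R2: [0, 0, 0]
R5 ← R5 − (2/15)·R2: [0, 0, 0]
2 nonzero rows, so rank(P) = 2.
P has 3 columns; by rank–nullity, nullity = 3 − 2 = 1.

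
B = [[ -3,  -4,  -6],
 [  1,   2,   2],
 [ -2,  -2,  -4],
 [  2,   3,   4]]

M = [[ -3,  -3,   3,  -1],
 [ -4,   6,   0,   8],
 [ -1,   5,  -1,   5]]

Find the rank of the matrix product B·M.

First compute BM:
[[ 31, -45,  -3, -59],
 [-13,  19,   1,  25],
 [ 18, -26,  -2, -34],
 [-22,  32,   2,  42]]
Now row reduce the product.
R2 ← R2 + (13/31)·R1: [0, 4/31, -8/31, 8/31]
R3 ← R3 − (18/31)·R1: [0, 4/31, -8/31, 8/31]
R4 ← R4 + (22/31)·R1: [0, 2/31, -4/31, 4/31]
R3 ← R3 − R2: [0, 0, 0, 0]
R4 ← R4 − (1/2)·R2: [0, 0, 0, 0]
2 nonzero rows, so rank(BM) = 2.

2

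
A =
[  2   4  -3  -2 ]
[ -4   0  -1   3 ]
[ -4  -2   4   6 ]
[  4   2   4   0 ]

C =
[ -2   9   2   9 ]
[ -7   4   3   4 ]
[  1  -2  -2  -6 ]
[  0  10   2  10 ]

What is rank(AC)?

First compute AC:
[[-35,  20,  18,  32],
 [  7,  -4,   0,   0],
 [ 26,   8, -10,  -8],
 [-18,  36,   6,  20]]
Now row reduce the product.
R2 ← R2 + (1/5)·R1: [0, 0, 18/5, 32/5]
R3 ← R3 + (26/35)·R1: [0, 160/7, 118/35, 552/35]
R4 ← R4 − (18/35)·R1: [0, 180/7, -114/35, 124/35]
Swap R2 ↔ R3
R4 ← R4 − (9/8)·R2: [0, 0, -141/20, -71/5]
R4 ← R4 + (47/24)·R3: [0, 0, 0, -5/3]
4 nonzero rows, so rank(AC) = 4.

4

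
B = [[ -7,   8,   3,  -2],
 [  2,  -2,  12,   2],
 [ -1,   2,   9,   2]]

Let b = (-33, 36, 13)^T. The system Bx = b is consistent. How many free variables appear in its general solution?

Row reduce the augmented matrix [B | b].
R2 ← R2 + (2/7)·R1: [0, 2/7, 90/7, 10/7, 186/7]
R3 ← R3 − (1/7)·R1: [0, 6/7, 60/7, 16/7, 124/7]
R3 ← R3 − (3)·R2: [0, 0, -30, -2, -62]
The echelon form has 3 nonzero rows, and every pivot lies in the first 4 columns, so rank(B) = rank([B|b]) = 3.
The system is consistent.
Free variables = (unknowns) − (rank) = 4 − 3 = 1.

1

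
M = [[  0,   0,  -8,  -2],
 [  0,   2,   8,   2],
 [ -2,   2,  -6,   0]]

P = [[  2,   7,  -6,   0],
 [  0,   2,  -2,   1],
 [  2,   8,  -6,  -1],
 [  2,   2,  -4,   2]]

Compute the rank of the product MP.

First compute MP:
[[-20, -68,  56,   4],
 [ 20,  72, -60,  -2],
 [-16, -58,  44,   8]]
Now row reduce the product.
R2 ← R2 + R1: [0, 4, -4, 2]
R3 ← R3 − (4/5)·R1: [0, -18/5, -4/5, 24/5]
R3 ← R3 + (9/10)·R2: [0, 0, -22/5, 33/5]
3 nonzero rows, so rank(MP) = 3.

3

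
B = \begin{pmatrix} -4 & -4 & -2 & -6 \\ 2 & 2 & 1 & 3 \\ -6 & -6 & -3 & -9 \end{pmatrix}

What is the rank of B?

Row reduce to echelon form.
R2 ← R2 + (1/2)·R1: [0, 0, 0, 0]
R3 ← R3 − (3/2)·R1: [0, 0, 0, 0]
Echelon form has 1 nonzero row, so rank(B) = 1.

1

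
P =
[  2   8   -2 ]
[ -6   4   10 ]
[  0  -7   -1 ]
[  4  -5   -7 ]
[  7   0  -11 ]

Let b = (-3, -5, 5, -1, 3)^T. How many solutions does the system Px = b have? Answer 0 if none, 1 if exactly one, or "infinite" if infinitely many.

0

Row reduce the augmented matrix [P | b].
R2 ← R2 + (3)·R1: [0, 28, 4, -14]
R4 ← R4 − (2)·R1: [0, -21, -3, 5]
R5 ← R5 − (7/2)·R1: [0, -28, -4, 27/2]
R3 ← R3 + (1/4)·R2: [0, 0, 0, 3/2]
R4 ← R4 + (3/4)·R2: [0, 0, 0, -11/2]
R5 ← R5 + R2: [0, 0, 0, -1/2]
R4 ← R4 + (11/3)·R3: [0, 0, 0, 0]
R5 ← R5 + (1/3)·R3: [0, 0, 0, 0]
The echelon form has 3 nonzero rows; the last pivot sits in the augmented column, so rank(P) = 2 but rank([P|b]) = 3.
Since the ranks differ, the system is inconsistent.
It has no solutions.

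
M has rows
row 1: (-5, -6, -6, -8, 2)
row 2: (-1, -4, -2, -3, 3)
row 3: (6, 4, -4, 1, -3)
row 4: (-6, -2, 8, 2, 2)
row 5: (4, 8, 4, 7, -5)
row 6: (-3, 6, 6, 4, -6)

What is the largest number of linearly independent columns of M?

4

Row reduce to echelon form.
R2 ← R2 − (1/5)·R1: [0, -14/5, -4/5, -7/5, 13/5]
R3 ← R3 + (6/5)·R1: [0, -16/5, -56/5, -43/5, -3/5]
R4 ← R4 − (6/5)·R1: [0, 26/5, 76/5, 58/5, -2/5]
R5 ← R5 + (4/5)·R1: [0, 16/5, -4/5, 3/5, -17/5]
R6 ← R6 − (3/5)·R1: [0, 48/5, 48/5, 44/5, -36/5]
R3 ← R3 − (8/7)·R2: [0, 0, -72/7, -7, -25/7]
R4 ← R4 + (13/7)·R2: [0, 0, 96/7, 9, 31/7]
R5 ← R5 + (8/7)·R2: [0, 0, -12/7, -1, -3/7]
R6 ← R6 + (24/7)·R2: [0, 0, 48/7, 4, 12/7]
R4 ← R4 + (4/3)·R3: [0, 0, 0, -1/3, -1/3]
R5 ← R5 − (1/6)·R3: [0, 0, 0, 1/6, 1/6]
R6 ← R6 + (2/3)·R3: [0, 0, 0, -2/3, -2/3]
R5 ← R5 + (1/2)·R4: [0, 0, 0, 0, 0]
R6 ← R6 − (2)·R4: [0, 0, 0, 0, 0]
Echelon form has 4 nonzero rows, so rank(M) = 4.
The rank gives the maximum number of linearly independent columns: 4.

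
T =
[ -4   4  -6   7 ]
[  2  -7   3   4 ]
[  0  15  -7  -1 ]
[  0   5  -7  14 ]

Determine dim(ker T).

Row reduce to echelon form.
R2 ← R2 + (1/2)·R1: [0, -5, 0, 15/2]
R3 ← R3 + (3)·R2: [0, 0, -7, 43/2]
R4 ← R4 + R2: [0, 0, -7, 43/2]
R4 ← R4 − R3: [0, 0, 0, 0]
3 nonzero rows, so rank(T) = 3.
T has 4 columns; by rank–nullity, nullity = 4 − 3 = 1.

1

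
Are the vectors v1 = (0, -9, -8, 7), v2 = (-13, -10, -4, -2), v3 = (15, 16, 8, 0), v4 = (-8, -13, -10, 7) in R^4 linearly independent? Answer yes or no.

no

Form the matrix with these vectors as rows and row reduce.
Swap R1 ↔ R2
R3 ← R3 + (15/13)·R1: [0, 58/13, 44/13, -30/13]
R4 ← R4 − (8/13)·R1: [0, -89/13, -98/13, 107/13]
R3 ← R3 + (58/117)·R2: [0, 0, -68/117, 136/117]
R4 ← R4 − (89/117)·R2: [0, 0, -170/117, 340/117]
R4 ← R4 − (5/2)·R3: [0, 0, 0, 0]
3 nonzero rows, so the 4 vectors span a space of dimension 3.
Since 3 < 4, the vectors are linearly dependent.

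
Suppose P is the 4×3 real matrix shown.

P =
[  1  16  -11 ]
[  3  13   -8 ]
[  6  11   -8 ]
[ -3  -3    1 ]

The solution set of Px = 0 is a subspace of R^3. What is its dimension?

0

Row reduce to echelon form.
R2 ← R2 − (3)·R1: [0, -35, 25]
R3 ← R3 − (6)·R1: [0, -85, 58]
R4 ← R4 + (3)·R1: [0, 45, -32]
R3 ← R3 − (17/7)·R2: [0, 0, -19/7]
R4 ← R4 + (9/7)·R2: [0, 0, 1/7]
R4 ← R4 + (1/19)·R3: [0, 0, 0]
3 nonzero rows, so rank(P) = 3.
P has 3 columns; by rank–nullity, nullity = 3 − 3 = 0.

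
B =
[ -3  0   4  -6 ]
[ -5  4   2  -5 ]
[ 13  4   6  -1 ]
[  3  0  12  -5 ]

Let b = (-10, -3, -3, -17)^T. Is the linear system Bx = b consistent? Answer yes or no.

Row reduce the augmented matrix [B | b].
R2 ← R2 − (5/3)·R1: [0, 4, -14/3, 5, 41/3]
R3 ← R3 + (13/3)·R1: [0, 4, 70/3, -27, -139/3]
R4 ← R4 + R1: [0, 0, 16, -11, -27]
R3 ← R3 − R2: [0, 0, 28, -32, -60]
R4 ← R4 − (4/7)·R3: [0, 0, 0, 51/7, 51/7]
The echelon form has 4 nonzero rows, and every pivot lies in the first 4 columns, so rank(B) = rank([B|b]) = 4.
The system is consistent.

yes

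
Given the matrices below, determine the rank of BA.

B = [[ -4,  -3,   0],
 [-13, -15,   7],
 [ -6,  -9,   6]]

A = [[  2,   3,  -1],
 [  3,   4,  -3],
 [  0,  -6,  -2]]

2

First compute BA:
[[-17, -24,  13],
 [-71, -141,  44],
 [-39, -90,  21]]
Now row reduce the product.
R2 ← R2 − (71/17)·R1: [0, -693/17, -175/17]
R3 ← R3 − (39/17)·R1: [0, -594/17, -150/17]
R3 ← R3 − (6/7)·R2: [0, 0, 0]
2 nonzero rows, so rank(BA) = 2.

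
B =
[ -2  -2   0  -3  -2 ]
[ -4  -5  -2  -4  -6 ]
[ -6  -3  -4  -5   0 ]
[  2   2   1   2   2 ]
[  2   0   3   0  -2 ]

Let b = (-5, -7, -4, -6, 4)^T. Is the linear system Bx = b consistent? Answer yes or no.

Row reduce the augmented matrix [B | b].
R2 ← R2 − (2)·R1: [0, -1, -2, 2, -2, 3]
R3 ← R3 − (3)·R1: [0, 3, -4, 4, 6, 11]
R4 ← R4 + R1: [0, 0, 1, -1, 0, -11]
R5 ← R5 + R1: [0, -2, 3, -3, -4, -1]
R3 ← R3 + (3)·R2: [0, 0, -10, 10, 0, 20]
R5 ← R5 − (2)·R2: [0, 0, 7, -7, 0, -7]
R4 ← R4 + (1/10)·R3: [0, 0, 0, 0, 0, -9]
R5 ← R5 + (7/10)·R3: [0, 0, 0, 0, 0, 7]
R5 ← R5 + (7/9)·R4: [0, 0, 0, 0, 0, 0]
The echelon form has 4 nonzero rows; the last pivot sits in the augmented column, so rank(B) = 3 but rank([B|b]) = 4.
Since the ranks differ, the system is inconsistent.

no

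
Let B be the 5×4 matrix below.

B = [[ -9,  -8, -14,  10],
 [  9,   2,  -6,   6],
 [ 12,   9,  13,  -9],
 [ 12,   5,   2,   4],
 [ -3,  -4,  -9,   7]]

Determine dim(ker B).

Row reduce to echelon form.
R2 ← R2 + R1: [0, -6, -20, 16]
R3 ← R3 + (4/3)·R1: [0, -5/3, -17/3, 13/3]
R4 ← R4 + (4/3)·R1: [0, -17/3, -50/3, 52/3]
R5 ← R5 − (1/3)·R1: [0, -4/3, -13/3, 11/3]
R3 ← R3 − (5/18)·R2: [0, 0, -1/9, -1/9]
R4 ← R4 − (17/18)·R2: [0, 0, 20/9, 20/9]
R5 ← R5 − (2/9)·R2: [0, 0, 1/9, 1/9]
R4 ← R4 + (20)·R3: [0, 0, 0, 0]
R5 ← R5 + R3: [0, 0, 0, 0]
3 nonzero rows, so rank(B) = 3.
B has 4 columns; by rank–nullity, nullity = 4 − 3 = 1.

1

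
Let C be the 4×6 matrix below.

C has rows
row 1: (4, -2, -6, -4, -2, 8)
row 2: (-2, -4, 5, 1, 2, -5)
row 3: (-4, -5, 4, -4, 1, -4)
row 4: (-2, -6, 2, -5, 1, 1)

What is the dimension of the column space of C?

4

Row reduce to echelon form.
R2 ← R2 + (1/2)·R1: [0, -5, 2, -1, 1, -1]
R3 ← R3 + R1: [0, -7, -2, -8, -1, 4]
R4 ← R4 + (1/2)·R1: [0, -7, -1, -7, 0, 5]
R3 ← R3 − (7/5)·R2: [0, 0, -24/5, -33/5, -12/5, 27/5]
R4 ← R4 − (7/5)·R2: [0, 0, -19/5, -28/5, -7/5, 32/5]
R4 ← R4 − (19/24)·R3: [0, 0, 0, -3/8, 1/2, 17/8]
Echelon form has 4 nonzero rows, so rank(C) = 4.
The column space has dimension equal to the rank: 4.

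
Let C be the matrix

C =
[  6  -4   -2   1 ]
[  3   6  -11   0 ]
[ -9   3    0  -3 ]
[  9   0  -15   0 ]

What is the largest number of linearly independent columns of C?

3

Row reduce to echelon form.
R2 ← R2 − (1/2)·R1: [0, 8, -10, -1/2]
R3 ← R3 + (3/2)·R1: [0, -3, -3, -3/2]
R4 ← R4 − (3/2)·R1: [0, 6, -12, -3/2]
R3 ← R3 + (3/8)·R2: [0, 0, -27/4, -27/16]
R4 ← R4 − (3/4)·R2: [0, 0, -9/2, -9/8]
R4 ← R4 − (2/3)·R3: [0, 0, 0, 0]
Echelon form has 3 nonzero rows, so rank(C) = 3.
The rank gives the maximum number of linearly independent columns: 3.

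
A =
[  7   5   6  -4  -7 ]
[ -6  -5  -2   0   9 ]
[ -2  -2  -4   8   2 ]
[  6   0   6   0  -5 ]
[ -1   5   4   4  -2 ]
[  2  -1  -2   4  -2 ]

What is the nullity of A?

Row reduce to echelon form.
R2 ← R2 + (6/7)·R1: [0, -5/7, 22/7, -24/7, 3]
R3 ← R3 + (2/7)·R1: [0, -4/7, -16/7, 48/7, 0]
R4 ← R4 − (6/7)·R1: [0, -30/7, 6/7, 24/7, 1]
R5 ← R5 + (1/7)·R1: [0, 40/7, 34/7, 24/7, -3]
R6 ← R6 − (2/7)·R1: [0, -17/7, -26/7, 36/7, 0]
R3 ← R3 − (4/5)·R2: [0, 0, -24/5, 48/5, -12/5]
R4 ← R4 − (6)·R2: [0, 0, -18, 24, -17]
R5 ← R5 + (8)·R2: [0, 0, 30, -24, 21]
R6 ← R6 − (17/5)·R2: [0, 0, -72/5, 84/5, -51/5]
R4 ← R4 − (15/4)·R3: [0, 0, 0, -12, -8]
R5 ← R5 + (25/4)·R3: [0, 0, 0, 36, 6]
R6 ← R6 − (3)·R3: [0, 0, 0, -12, -3]
R5 ← R5 + (3)·R4: [0, 0, 0, 0, -18]
R6 ← R6 − R4: [0, 0, 0, 0, 5]
R6 ← R6 + (5/18)·R5: [0, 0, 0, 0, 0]
5 nonzero rows, so rank(A) = 5.
A has 5 columns; by rank–nullity, nullity = 5 − 5 = 0.

0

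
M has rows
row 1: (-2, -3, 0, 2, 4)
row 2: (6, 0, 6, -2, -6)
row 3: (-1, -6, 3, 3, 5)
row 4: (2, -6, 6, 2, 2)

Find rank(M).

Row reduce to echelon form.
R2 ← R2 + (3)·R1: [0, -9, 6, 4, 6]
R3 ← R3 − (1/2)·R1: [0, -9/2, 3, 2, 3]
R4 ← R4 + R1: [0, -9, 6, 4, 6]
R3 ← R3 − (1/2)·R2: [0, 0, 0, 0, 0]
R4 ← R4 − R2: [0, 0, 0, 0, 0]
Echelon form has 2 nonzero rows, so rank(M) = 2.

2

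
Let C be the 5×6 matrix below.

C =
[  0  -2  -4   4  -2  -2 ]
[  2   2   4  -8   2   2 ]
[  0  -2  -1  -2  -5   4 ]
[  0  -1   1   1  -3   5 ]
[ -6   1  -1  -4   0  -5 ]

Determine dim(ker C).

2

Row reduce to echelon form.
Swap R1 ↔ R2
R5 ← R5 + (3)·R1: [0, 7, 11, -28, 6, 1]
R3 ← R3 − R2: [0, 0, 3, -6, -3, 6]
R4 ← R4 − (1/2)·R2: [0, 0, 3, -1, -2, 6]
R5 ← R5 + (7/2)·R2: [0, 0, -3, -14, -1, -6]
R4 ← R4 − R3: [0, 0, 0, 5, 1, 0]
R5 ← R5 + R3: [0, 0, 0, -20, -4, 0]
R5 ← R5 + (4)·R4: [0, 0, 0, 0, 0, 0]
4 nonzero rows, so rank(C) = 4.
C has 6 columns; by rank–nullity, nullity = 6 − 4 = 2.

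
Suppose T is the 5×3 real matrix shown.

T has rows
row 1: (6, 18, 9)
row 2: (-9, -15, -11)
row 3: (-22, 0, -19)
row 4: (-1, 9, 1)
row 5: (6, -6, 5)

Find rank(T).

Row reduce to echelon form.
R2 ← R2 + (3/2)·R1: [0, 12, 5/2]
R3 ← R3 + (11/3)·R1: [0, 66, 14]
R4 ← R4 + (1/6)·R1: [0, 12, 5/2]
R5 ← R5 − R1: [0, -24, -4]
R3 ← R3 − (11/2)·R2: [0, 0, 1/4]
R4 ← R4 − R2: [0, 0, 0]
R5 ← R5 + (2)·R2: [0, 0, 1]
R5 ← R5 − (4)·R3: [0, 0, 0]
Echelon form has 3 nonzero rows, so rank(T) = 3.

3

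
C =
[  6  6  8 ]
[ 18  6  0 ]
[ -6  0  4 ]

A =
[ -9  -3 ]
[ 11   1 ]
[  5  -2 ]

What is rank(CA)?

2

First compute CA:
[[ 52, -28],
 [-96, -48],
 [ 74,  10]]
Now row reduce the product.
R2 ← R2 + (24/13)·R1: [0, -1296/13]
R3 ← R3 − (37/26)·R1: [0, 648/13]
R3 ← R3 + (1/2)·R2: [0, 0]
2 nonzero rows, so rank(CA) = 2.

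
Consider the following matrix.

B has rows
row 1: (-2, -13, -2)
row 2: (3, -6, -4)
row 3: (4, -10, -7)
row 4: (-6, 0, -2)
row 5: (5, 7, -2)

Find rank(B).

3

Row reduce to echelon form.
R2 ← R2 + (3/2)·R1: [0, -51/2, -7]
R3 ← R3 + (2)·R1: [0, -36, -11]
R4 ← R4 − (3)·R1: [0, 39, 4]
R5 ← R5 + (5/2)·R1: [0, -51/2, -7]
R3 ← R3 − (24/17)·R2: [0, 0, -19/17]
R4 ← R4 + (26/17)·R2: [0, 0, -114/17]
R5 ← R5 − R2: [0, 0, 0]
R4 ← R4 − (6)·R3: [0, 0, 0]
Echelon form has 3 nonzero rows, so rank(B) = 3.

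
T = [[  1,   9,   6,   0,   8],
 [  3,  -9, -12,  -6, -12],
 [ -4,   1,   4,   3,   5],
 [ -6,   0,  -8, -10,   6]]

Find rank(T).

3

Row reduce to echelon form.
R2 ← R2 − (3)·R1: [0, -36, -30, -6, -36]
R3 ← R3 + (4)·R1: [0, 37, 28, 3, 37]
R4 ← R4 + (6)·R1: [0, 54, 28, -10, 54]
R3 ← R3 + (37/36)·R2: [0, 0, -17/6, -19/6, 0]
R4 ← R4 + (3/2)·R2: [0, 0, -17, -19, 0]
R4 ← R4 − (6)·R3: [0, 0, 0, 0, 0]
Echelon form has 3 nonzero rows, so rank(T) = 3.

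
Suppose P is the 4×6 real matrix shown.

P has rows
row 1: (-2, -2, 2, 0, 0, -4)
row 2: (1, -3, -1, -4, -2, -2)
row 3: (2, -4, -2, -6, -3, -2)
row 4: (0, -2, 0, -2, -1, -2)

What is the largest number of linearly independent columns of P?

2

Row reduce to echelon form.
R2 ← R2 + (1/2)·R1: [0, -4, 0, -4, -2, -4]
R3 ← R3 + R1: [0, -6, 0, -6, -3, -6]
R3 ← R3 − (3/2)·R2: [0, 0, 0, 0, 0, 0]
R4 ← R4 − (1/2)·R2: [0, 0, 0, 0, 0, 0]
Echelon form has 2 nonzero rows, so rank(P) = 2.
The rank gives the maximum number of linearly independent columns: 2.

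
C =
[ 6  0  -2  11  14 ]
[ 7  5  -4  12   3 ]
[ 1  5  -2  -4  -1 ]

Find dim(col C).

3

Row reduce to echelon form.
R2 ← R2 − (7/6)·R1: [0, 5, -5/3, -5/6, -40/3]
R3 ← R3 − (1/6)·R1: [0, 5, -5/3, -35/6, -10/3]
R3 ← R3 − R2: [0, 0, 0, -5, 10]
Echelon form has 3 nonzero rows, so rank(C) = 3.
The column space has dimension equal to the rank: 3.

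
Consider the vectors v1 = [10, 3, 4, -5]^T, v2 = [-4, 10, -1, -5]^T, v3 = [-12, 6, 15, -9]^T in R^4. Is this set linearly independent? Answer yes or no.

yes

Form the matrix with these vectors as rows and row reduce.
R2 ← R2 + (2/5)·R1: [0, 56/5, 3/5, -7]
R3 ← R3 + (6/5)·R1: [0, 48/5, 99/5, -15]
R3 ← R3 − (6/7)·R2: [0, 0, 135/7, -9]
3 nonzero rows, so the 3 vectors span a space of dimension 3.
Since 3 = 3, the vectors are linearly independent.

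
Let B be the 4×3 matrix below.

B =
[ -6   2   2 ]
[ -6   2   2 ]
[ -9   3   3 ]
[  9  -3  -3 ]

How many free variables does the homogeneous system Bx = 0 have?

2

Row reduce to echelon form.
R2 ← R2 − R1: [0, 0, 0]
R3 ← R3 − (3/2)·R1: [0, 0, 0]
R4 ← R4 + (3/2)·R1: [0, 0, 0]
1 nonzero row, so rank(B) = 1.
B has 3 columns; by rank–nullity, nullity = 3 − 1 = 2.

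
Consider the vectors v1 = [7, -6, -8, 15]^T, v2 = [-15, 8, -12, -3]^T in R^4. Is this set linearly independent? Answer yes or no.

Form the matrix with these vectors as rows and row reduce.
R2 ← R2 + (15/7)·R1: [0, -34/7, -204/7, 204/7]
2 nonzero rows, so the 2 vectors span a space of dimension 2.
Since 2 = 2, the vectors are linearly independent.

yes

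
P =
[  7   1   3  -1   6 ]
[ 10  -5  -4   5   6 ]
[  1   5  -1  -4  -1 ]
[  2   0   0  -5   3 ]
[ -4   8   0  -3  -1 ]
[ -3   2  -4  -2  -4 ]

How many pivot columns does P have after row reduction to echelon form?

5

Row reduce to echelon form.
R2 ← R2 − (10/7)·R1: [0, -45/7, -58/7, 45/7, -18/7]
R3 ← R3 − (1/7)·R1: [0, 34/7, -10/7, -27/7, -13/7]
R4 ← R4 − (2/7)·R1: [0, -2/7, -6/7, -33/7, 9/7]
R5 ← R5 + (4/7)·R1: [0, 60/7, 12/7, -25/7, 17/7]
R6 ← R6 + (3/7)·R1: [0, 17/7, -19/7, -17/7, -10/7]
R3 ← R3 + (34/45)·R2: [0, 0, -346/45, 1, -19/5]
R4 ← R4 − (2/45)·R2: [0, 0, -22/45, -5, 7/5]
R5 ← R5 + (4/3)·R2: [0, 0, -28/3, 5, -1]
R6 ← R6 + (17/45)·R2: [0, 0, -263/45, 0, -12/5]
R4 ← R4 − (11/173)·R3: [0, 0, 0, -876/173, 284/173]
R5 ← R5 − (210/173)·R3: [0, 0, 0, 655/173, 625/173]
R6 ← R6 − (263/346)·R3: [0, 0, 0, -263/346, 169/346]
R5 ← R5 + (655/876)·R4: [0, 0, 0, 0, 1060/219]
R6 ← R6 − (263/1752)·R4: [0, 0, 0, 0, 53/219]
R6 ← R6 − (1/20)·R5: [0, 0, 0, 0, 0]
Echelon form has 5 nonzero rows, so rank(P) = 5.
Each nonzero row contributes one pivot column: 5 pivot columns.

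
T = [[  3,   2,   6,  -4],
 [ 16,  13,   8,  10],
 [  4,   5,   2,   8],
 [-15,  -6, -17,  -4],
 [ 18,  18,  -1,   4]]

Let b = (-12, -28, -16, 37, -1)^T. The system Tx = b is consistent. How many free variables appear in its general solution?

0

Row reduce the augmented matrix [T | b].
R2 ← R2 − (16/3)·R1: [0, 7/3, -24, 94/3, 36]
R3 ← R3 − (4/3)·R1: [0, 7/3, -6, 40/3, 0]
R4 ← R4 + (5)·R1: [0, 4, 13, -24, -23]
R5 ← R5 − (6)·R1: [0, 6, -37, 28, 71]
R3 ← R3 − R2: [0, 0, 18, -18, -36]
R4 ← R4 − (12/7)·R2: [0, 0, 379/7, -544/7, -593/7]
R5 ← R5 − (18/7)·R2: [0, 0, 173/7, -368/7, -151/7]
R4 ← R4 − (379/126)·R3: [0, 0, 0, -165/7, 165/7]
R5 ← R5 − (173/126)·R3: [0, 0, 0, -195/7, 195/7]
R5 ← R5 − (13/11)·R4: [0, 0, 0, 0, 0]
The echelon form has 4 nonzero rows, and every pivot lies in the first 4 columns, so rank(T) = rank([T|b]) = 4.
The system is consistent.
Free variables = (unknowns) − (rank) = 4 − 4 = 0.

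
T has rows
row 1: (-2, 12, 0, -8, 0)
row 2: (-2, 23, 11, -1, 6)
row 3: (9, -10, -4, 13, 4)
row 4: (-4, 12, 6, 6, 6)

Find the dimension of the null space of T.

1

Row reduce to echelon form.
R2 ← R2 − R1: [0, 11, 11, 7, 6]
R3 ← R3 + (9/2)·R1: [0, 44, -4, -23, 4]
R4 ← R4 − (2)·R1: [0, -12, 6, 22, 6]
R3 ← R3 − (4)·R2: [0, 0, -48, -51, -20]
R4 ← R4 + (12/11)·R2: [0, 0, 18, 326/11, 138/11]
R4 ← R4 + (3/8)·R3: [0, 0, 0, 925/88, 111/22]
4 nonzero rows, so rank(T) = 4.
T has 5 columns; by rank–nullity, nullity = 5 − 4 = 1.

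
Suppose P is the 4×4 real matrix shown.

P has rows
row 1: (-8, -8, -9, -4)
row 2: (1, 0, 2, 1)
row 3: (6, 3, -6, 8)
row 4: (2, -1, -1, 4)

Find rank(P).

4

Row reduce to echelon form.
R2 ← R2 + (1/8)·R1: [0, -1, 7/8, 1/2]
R3 ← R3 + (3/4)·R1: [0, -3, -51/4, 5]
R4 ← R4 + (1/4)·R1: [0, -3, -13/4, 3]
R3 ← R3 − (3)·R2: [0, 0, -123/8, 7/2]
R4 ← R4 − (3)·R2: [0, 0, -47/8, 3/2]
R4 ← R4 − (47/123)·R3: [0, 0, 0, 20/123]
Echelon form has 4 nonzero rows, so rank(P) = 4.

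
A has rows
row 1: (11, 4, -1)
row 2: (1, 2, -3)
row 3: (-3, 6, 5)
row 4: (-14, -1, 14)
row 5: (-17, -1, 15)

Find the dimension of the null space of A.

Row reduce to echelon form.
R2 ← R2 − (1/11)·R1: [0, 18/11, -32/11]
R3 ← R3 + (3/11)·R1: [0, 78/11, 52/11]
R4 ← R4 + (14/11)·R1: [0, 45/11, 140/11]
R5 ← R5 + (17/11)·R1: [0, 57/11, 148/11]
R3 ← R3 − (13/3)·R2: [0, 0, 52/3]
R4 ← R4 − (5/2)·R2: [0, 0, 20]
R5 ← R5 − (19/6)·R2: [0, 0, 68/3]
R4 ← R4 − (15/13)·R3: [0, 0, 0]
R5 ← R5 − (17/13)·R3: [0, 0, 0]
3 nonzero rows, so rank(A) = 3.
A has 3 columns; by rank–nullity, nullity = 3 − 3 = 0.

0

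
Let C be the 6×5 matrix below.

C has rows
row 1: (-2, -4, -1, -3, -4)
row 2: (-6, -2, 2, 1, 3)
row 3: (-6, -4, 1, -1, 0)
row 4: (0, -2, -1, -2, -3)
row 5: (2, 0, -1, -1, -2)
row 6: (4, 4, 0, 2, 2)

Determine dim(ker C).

3

Row reduce to echelon form.
R2 ← R2 − (3)·R1: [0, 10, 5, 10, 15]
R3 ← R3 − (3)·R1: [0, 8, 4, 8, 12]
R5 ← R5 + R1: [0, -4, -2, -4, -6]
R6 ← R6 + (2)·R1: [0, -4, -2, -4, -6]
R3 ← R3 − (4/5)·R2: [0, 0, 0, 0, 0]
R4 ← R4 + (1/5)·R2: [0, 0, 0, 0, 0]
R5 ← R5 + (2/5)·R2: [0, 0, 0, 0, 0]
R6 ← R6 + (2/5)·R2: [0, 0, 0, 0, 0]
2 nonzero rows, so rank(C) = 2.
C has 5 columns; by rank–nullity, nullity = 5 − 2 = 3.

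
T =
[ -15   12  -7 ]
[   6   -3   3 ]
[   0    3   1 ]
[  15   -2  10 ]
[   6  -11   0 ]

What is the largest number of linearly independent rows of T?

Row reduce to echelon form.
R2 ← R2 + (2/5)·R1: [0, 9/5, 1/5]
R4 ← R4 + R1: [0, 10, 3]
R5 ← R5 + (2/5)·R1: [0, -31/5, -14/5]
R3 ← R3 − (5/3)·R2: [0, 0, 2/3]
R4 ← R4 − (50/9)·R2: [0, 0, 17/9]
R5 ← R5 + (31/9)·R2: [0, 0, -19/9]
R4 ← R4 − (17/6)·R3: [0, 0, 0]
R5 ← R5 + (19/6)·R3: [0, 0, 0]
Echelon form has 3 nonzero rows, so rank(T) = 3.
The rank gives the maximum number of linearly independent rows: 3.

3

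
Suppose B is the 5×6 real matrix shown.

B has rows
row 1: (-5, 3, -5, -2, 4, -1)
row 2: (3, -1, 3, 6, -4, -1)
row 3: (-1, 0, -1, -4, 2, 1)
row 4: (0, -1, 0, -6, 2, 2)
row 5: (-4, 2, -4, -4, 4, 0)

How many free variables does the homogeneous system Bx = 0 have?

Row reduce to echelon form.
R2 ← R2 + (3/5)·R1: [0, 4/5, 0, 24/5, -8/5, -8/5]
R3 ← R3 − (1/5)·R1: [0, -3/5, 0, -18/5, 6/5, 6/5]
R5 ← R5 − (4/5)·R1: [0, -2/5, 0, -12/5, 4/5, 4/5]
R3 ← R3 + (3/4)·R2: [0, 0, 0, 0, 0, 0]
R4 ← R4 + (5/4)·R2: [0, 0, 0, 0, 0, 0]
R5 ← R5 + (1/2)·R2: [0, 0, 0, 0, 0, 0]
2 nonzero rows, so rank(B) = 2.
B has 6 columns; by rank–nullity, nullity = 6 − 2 = 4.

4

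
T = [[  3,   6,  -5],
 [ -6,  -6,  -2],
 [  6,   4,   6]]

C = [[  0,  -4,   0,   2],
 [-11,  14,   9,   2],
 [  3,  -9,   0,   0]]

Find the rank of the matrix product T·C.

2

First compute TC:
[[-81, 117,  54,  18],
 [ 60, -42, -54, -24],
 [-26, -22,  36,  20]]
Now row reduce the product.
R2 ← R2 + (20/27)·R1: [0, 134/3, -14, -32/3]
R3 ← R3 − (26/81)·R1: [0, -536/9, 56/3, 128/9]
R3 ← R3 + (4/3)·R2: [0, 0, 0, 0]
2 nonzero rows, so rank(TC) = 2.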